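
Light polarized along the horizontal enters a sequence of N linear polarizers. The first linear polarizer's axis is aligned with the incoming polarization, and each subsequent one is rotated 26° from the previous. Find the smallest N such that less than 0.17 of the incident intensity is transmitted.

N = 10

First polarizer is aligned with the polarization: full transmission.
Each further stage multiplies by cos²(26°) = 0.8078.
After N polarizers: T = 0.8078^(N−1). Require T < 0.17 ⇒ N−1 > ln(0.17)/ln(0.8078) = 8.30, so N−1 ≥ 9 and N = 10.
Check: N=10 gives T = 0.1465 < 0.17; N=9 gives T = 0.1814.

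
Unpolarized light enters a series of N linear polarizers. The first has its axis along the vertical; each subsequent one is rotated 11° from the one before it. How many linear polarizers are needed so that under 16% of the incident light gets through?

N = 32

First polarizer halves the unpolarized light: factor 1/2.
Each further stage multiplies by cos²(11°) = 0.9636.
After N polarizers: T = 0.5·0.9636^(N−1). Require T < 0.16 ⇒ N−1 > ln(0.16/0.5)/ln(0.9636) = 30.72, so N−1 ≥ 31 and N = 32.
Check: N=32 gives T = 0.1584 < 0.16; N=31 gives T = 0.1643.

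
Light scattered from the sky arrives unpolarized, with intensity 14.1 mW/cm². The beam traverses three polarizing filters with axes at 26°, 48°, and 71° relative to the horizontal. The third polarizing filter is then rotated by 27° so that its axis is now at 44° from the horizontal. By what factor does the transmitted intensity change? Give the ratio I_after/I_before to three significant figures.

I_new/I_old ≈ 1.17

Before rotation:
Unpolarized light through the first polarizer → I₁ = ½ I₀, now polarized at 26°.
I₂ = I₁ cos²(48° − 26°) = 0.5 I₀ · cos²(22°) = 0.4298 I₀.
I₃ = I₂ cos²(71° − 48°) = 0.4298 I₀ · cos²(23°) = 0.3642 I₀.
After rotation:
Unpolarized light through the first polarizer → I₁ = ½ I₀, now polarized at 26°.
I₂ = I₁ cos²(48° − 26°) = 0.5 I₀ · cos²(22°) = 0.4298 I₀.
I₃ = I₂ cos²(44° − 48°) = 0.4298 I₀ · cos²(4°) = 0.4277 I₀.
Ratio = 0.4277 / 0.3642 = 1.174.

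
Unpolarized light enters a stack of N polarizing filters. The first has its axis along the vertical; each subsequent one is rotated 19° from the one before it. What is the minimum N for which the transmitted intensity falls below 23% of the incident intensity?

N = 8

First polarizer halves the unpolarized light: factor 1/2.
Each further stage multiplies by cos²(19°) = 0.894.
After N polarizers: T = 0.5·0.894^(N−1). Require T < 0.23 ⇒ N−1 > ln(0.23/0.5)/ln(0.894) = 6.93, so N−1 ≥ 7 and N = 8.
Check: N=8 gives T = 0.2282 < 0.23; N=7 gives T = 0.2553.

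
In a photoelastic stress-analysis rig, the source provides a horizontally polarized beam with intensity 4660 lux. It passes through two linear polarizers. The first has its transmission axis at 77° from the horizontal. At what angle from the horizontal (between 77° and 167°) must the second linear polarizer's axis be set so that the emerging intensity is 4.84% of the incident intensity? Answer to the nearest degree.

θ ≈ 89°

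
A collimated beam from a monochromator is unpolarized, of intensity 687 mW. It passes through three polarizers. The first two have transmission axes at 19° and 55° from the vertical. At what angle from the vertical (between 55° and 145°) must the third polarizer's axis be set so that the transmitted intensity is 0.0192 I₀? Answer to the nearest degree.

θ ≈ 131°

Unpolarized light through the first polarizer → I₁ = ½ I₀, now polarized at 19°.
I₂ = I₁ cos²(55° − 19°) = 0.5 I₀ · cos²(36°) = 0.3273 I₀.
Need I₃/I₀ = 0.0192, so cos²(θ − 55°) = 0.0192 / 0.3273 = 0.05867.
θ − 55° = arccos(√0.05867) = 76.0°, giving θ ≈ 55 + 76.0 = 131.0°.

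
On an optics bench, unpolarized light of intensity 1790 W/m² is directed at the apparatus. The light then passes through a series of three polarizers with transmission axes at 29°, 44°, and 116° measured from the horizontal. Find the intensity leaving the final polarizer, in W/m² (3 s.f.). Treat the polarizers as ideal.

I ≈ 79.7 W/m²

Unpolarized light through the first polarizer → I₁ = 1790 W/m²/2 = 895 W/m², polarized at 29°.
I₂ = I₁ · cos²(15°) = 895 · 0.933 = 835 W/m².
I₃ = I₂ · cos²(72°) = 835 · 0.09549 = 79.74 W/m².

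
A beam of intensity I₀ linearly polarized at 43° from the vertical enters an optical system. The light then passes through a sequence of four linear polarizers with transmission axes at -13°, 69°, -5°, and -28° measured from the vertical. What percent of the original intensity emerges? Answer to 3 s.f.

≈ 0.0390%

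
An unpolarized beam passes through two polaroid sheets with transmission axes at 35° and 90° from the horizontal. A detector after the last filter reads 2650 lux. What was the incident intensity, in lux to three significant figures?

I₀ ≈ 1.61e4 lux

Unpolarized light through the first polarizer → I₁ = ½ I₀, now polarized at 35°.
I₂ = I₁ cos²(90° − 35°) = 0.5 I₀ · cos²(55°) = 0.1645 I₀.
So 2650 lux = 0.1645 I₀, giving I₀ = 2650/0.1645 = 1.611e+04 lux.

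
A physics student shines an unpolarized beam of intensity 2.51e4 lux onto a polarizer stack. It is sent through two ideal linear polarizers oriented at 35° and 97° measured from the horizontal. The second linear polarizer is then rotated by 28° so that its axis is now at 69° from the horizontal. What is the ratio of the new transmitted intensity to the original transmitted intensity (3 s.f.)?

I_new/I_old ≈ 3.12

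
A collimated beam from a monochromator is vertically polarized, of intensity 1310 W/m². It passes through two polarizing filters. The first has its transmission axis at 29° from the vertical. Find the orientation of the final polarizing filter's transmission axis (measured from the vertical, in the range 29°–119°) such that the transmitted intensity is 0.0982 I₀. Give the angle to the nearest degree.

I₁ = I₀ cos²(29° − 0°) = I₀ cos²(29°) = 0.765 I₀.
Need I₂/I₀ = 0.0982, so cos²(θ − 29°) = 0.0982 / 0.765 = 0.1284.
θ − 29° = arccos(√0.1284) = 69.0°, giving θ ≈ 29 + 69.0 = 98.0°.

θ ≈ 98°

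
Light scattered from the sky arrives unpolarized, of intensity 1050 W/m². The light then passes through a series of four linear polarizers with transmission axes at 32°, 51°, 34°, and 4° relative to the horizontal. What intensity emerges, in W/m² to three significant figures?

Unpolarized light through the first polarizer → I₁ = 1050 W/m²/2 = 525 W/m², polarized at 32°.
I₂ = I₁ · cos²(19°) = 525 · 0.894 = 469.4 W/m².
I₃ = I₂ · cos²(17°) = 469.4 · 0.9145 = 429.2 W/m².
I₄ = I₃ · cos²(30°) = 429.2 · 0.75 = 321.9 W/m².

I ≈ 322 W/m²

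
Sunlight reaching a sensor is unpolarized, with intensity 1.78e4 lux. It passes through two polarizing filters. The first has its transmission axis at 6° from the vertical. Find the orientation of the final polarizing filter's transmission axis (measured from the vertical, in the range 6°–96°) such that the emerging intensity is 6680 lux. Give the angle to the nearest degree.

θ ≈ 36°

Unpolarized light through the first polarizer → I₁ = ½ I₀, now polarized at 6°.
Target fraction: 6680 / 1.78e4 lux = 0.3753 of I₀.
Need I₂/I₀ = 0.3753, so cos²(θ − 6°) = 0.3753 / 0.5 = 0.7506.
θ − 6° = arccos(√0.7506) = 30.0°, giving θ ≈ 6 + 30.0 = 36.0°.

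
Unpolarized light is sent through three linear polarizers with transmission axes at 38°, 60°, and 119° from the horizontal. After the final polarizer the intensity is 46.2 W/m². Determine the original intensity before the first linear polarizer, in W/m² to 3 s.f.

I₀ ≈ 405 W/m²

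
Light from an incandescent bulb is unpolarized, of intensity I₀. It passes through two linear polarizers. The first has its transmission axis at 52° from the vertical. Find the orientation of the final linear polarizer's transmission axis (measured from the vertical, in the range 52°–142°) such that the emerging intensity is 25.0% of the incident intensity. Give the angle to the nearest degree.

θ ≈ 97°

Unpolarized light through the first polarizer → I₁ = ½ I₀, now polarized at 52°.
Need I₂/I₀ = 0.25, so cos²(θ − 52°) = 0.25 / 0.5 = 0.5.
θ − 52° = arccos(√0.5) = 45.0°, giving θ ≈ 52 + 45.0 = 97.0°.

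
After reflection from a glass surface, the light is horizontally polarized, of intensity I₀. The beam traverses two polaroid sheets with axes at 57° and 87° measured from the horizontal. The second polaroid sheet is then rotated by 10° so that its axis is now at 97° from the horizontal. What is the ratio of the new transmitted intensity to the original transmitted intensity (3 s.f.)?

Before rotation:
I₁ = I₀ cos²(57° − 0°) = I₀ cos²(57°) = 0.2966 I₀.
I₂ = I₁ cos²(87° − 57°) = 0.2966 I₀ · cos²(30°) = 0.2225 I₀.
After rotation:
I₁ = I₀ cos²(57° − 0°) = I₀ cos²(57°) = 0.2966 I₀.
I₂ = I₁ cos²(97° − 57°) = 0.2966 I₀ · cos²(40°) = 0.1741 I₀.
Ratio = 0.1741 / 0.2225 = 0.7824.

I_new/I_old ≈ 0.782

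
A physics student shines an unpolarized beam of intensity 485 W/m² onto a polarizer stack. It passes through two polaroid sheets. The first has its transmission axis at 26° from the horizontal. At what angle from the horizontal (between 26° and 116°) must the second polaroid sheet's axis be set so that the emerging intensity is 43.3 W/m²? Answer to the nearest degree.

Unpolarized light through the first polarizer → I₁ = ½ I₀, now polarized at 26°.
Target fraction: 43.3 / 485 W/m² = 0.08928 of I₀.
Need I₂/I₀ = 0.08928, so cos²(θ − 26°) = 0.08928 / 0.5 = 0.1786.
θ − 26° = arccos(√0.1786) = 65.0°, giving θ ≈ 26 + 65.0 = 91.0°.

θ ≈ 91°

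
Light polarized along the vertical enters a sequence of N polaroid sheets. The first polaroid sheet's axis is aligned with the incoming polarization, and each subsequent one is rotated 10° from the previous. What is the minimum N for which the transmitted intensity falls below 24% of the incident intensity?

N = 48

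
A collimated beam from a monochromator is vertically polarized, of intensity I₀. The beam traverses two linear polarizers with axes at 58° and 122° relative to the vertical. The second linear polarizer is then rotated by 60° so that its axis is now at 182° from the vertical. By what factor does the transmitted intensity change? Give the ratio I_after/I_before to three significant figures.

I_new/I_old ≈ 1.63

Before rotation:
I₁ = I₀ cos²(58° − 0°) = I₀ cos²(58°) = 0.2808 I₀.
I₂ = I₁ cos²(122° − 58°) = 0.2808 I₀ · cos²(64°) = 0.05396 I₀.
After rotation:
I₁ = I₀ cos²(58° − 0°) = I₀ cos²(58°) = 0.2808 I₀.
Angle between axes 1 and 2: 56°. I₂ = 0.2808 I₀ · cos²(56°) = 0.08781 I₀.
Ratio = 0.08781 / 0.05396 = 1.627.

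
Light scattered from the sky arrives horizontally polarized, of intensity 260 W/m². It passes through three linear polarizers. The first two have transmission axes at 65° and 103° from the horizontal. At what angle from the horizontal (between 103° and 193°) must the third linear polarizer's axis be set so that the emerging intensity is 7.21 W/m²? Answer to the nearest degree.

By Malus's law, I₁ = I₀ cos²(65° − 0°) = I₀ cos²(65°) = 0.1786 I₀.
I₂ = I₁ cos²(103° − 65°) = 0.1786 I₀ · cos²(38°) = 0.1109 I₀.
Target fraction: 7.21 / 260 W/m² = 0.02773 of I₀.
Need I₃/I₀ = 0.02773, so cos²(θ − 103°) = 0.02773 / 0.1109 = 0.25.
θ − 103° = arccos(√0.25) = 60.0°, giving θ ≈ 103 + 60.0 = 163.0°.

θ ≈ 163°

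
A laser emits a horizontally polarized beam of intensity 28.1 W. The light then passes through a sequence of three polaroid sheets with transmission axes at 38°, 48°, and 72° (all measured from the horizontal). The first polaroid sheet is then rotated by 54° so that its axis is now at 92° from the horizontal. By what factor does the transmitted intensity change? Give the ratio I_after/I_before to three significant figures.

Before rotation:
By Malus's law, I₁ = I₀ cos²(38° − 0°) = I₀ cos²(38°) = 0.621 I₀.
I₂ = I₁ cos²(48° − 38°) = 0.621 I₀ · cos²(10°) = 0.6022 I₀.
I₃ = I₂ cos²(72° − 48°) = 0.6022 I₀ · cos²(24°) = 0.5026 I₀.
After rotation:
I₁ = I₀ cos²(92° − 0°) = I₀ cos²(88°) = 0.001218 I₀.
I₂ = I₁ cos²(48° − 92°) = 0.001218 I₀ · cos²(44°) = 0.0006302 I₀.
I₃ = I₂ cos²(72° − 48°) = 0.0006302 I₀ · cos²(24°) = 0.000526 I₀.
Ratio = 0.000526 / 0.5026 = 0.001047.

I_new/I_old ≈ 0.00105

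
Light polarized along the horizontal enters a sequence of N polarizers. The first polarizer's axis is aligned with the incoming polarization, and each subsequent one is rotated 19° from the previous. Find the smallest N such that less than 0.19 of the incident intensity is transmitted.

First polarizer is aligned with the polarization: full transmission.
Each further stage multiplies by cos²(19°) = 0.894.
After N polarizers: T = 0.894^(N−1). Require T < 0.19 ⇒ N−1 > ln(0.19)/ln(0.894) = 14.82, so N−1 ≥ 15 and N = 16.
Check: N=16 gives T = 0.1863 < 0.19; N=15 gives T = 0.2083.

N = 16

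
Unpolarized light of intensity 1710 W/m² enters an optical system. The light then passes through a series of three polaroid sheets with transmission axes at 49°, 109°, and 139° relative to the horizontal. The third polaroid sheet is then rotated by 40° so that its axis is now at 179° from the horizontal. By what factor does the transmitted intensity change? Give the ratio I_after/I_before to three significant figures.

Before rotation:
Unpolarized light through the first polarizer → I₁ = ½ I₀, now polarized at 49°.
I₂ = I₁ cos²(109° − 49°) = 0.5 I₀ · cos²(60°) = 0.125 I₀.
I₃ = I₂ cos²(139° − 109°) = 0.125 I₀ · cos²(30°) = 0.09375 I₀.
After rotation:
Unpolarized light through the first polarizer → I₁ = ½ I₀, now polarized at 49°.
I₂ = I₁ cos²(109° − 49°) = 0.5 I₀ · cos²(60°) = 0.125 I₀.
I₃ = I₂ cos²(179° − 109°) = 0.125 I₀ · cos²(70°) = 0.01462 I₀.
Ratio = 0.01462 / 0.09375 = 0.156.

I_new/I_old ≈ 0.156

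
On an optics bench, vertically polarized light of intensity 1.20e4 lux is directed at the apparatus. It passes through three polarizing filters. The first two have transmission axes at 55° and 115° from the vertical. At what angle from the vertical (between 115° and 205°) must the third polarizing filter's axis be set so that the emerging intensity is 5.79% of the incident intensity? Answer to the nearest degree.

θ ≈ 148°

I₁ = I₀ cos²(55° − 0°) = I₀ cos²(55°) = 0.329 I₀.
I₂ = I₁ cos²(115° − 55°) = 0.329 I₀ · cos²(60°) = 0.08225 I₀.
Need I₃/I₀ = 0.0579, so cos²(θ − 115°) = 0.0579 / 0.08225 = 0.704.
θ − 115° = arccos(√0.704) = 33.0°, giving θ ≈ 115 + 33.0 = 148.0°.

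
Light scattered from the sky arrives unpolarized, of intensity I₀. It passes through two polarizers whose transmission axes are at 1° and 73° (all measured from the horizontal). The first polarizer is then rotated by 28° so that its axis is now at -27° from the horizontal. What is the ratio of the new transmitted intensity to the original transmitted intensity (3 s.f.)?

I_new/I_old ≈ 0.316

Before rotation:
Unpolarized light through the first polarizer → I₁ = ½ I₀, now polarized at 1°.
I₂ = I₁ cos²(73° − 1°) = 0.5 I₀ · cos²(72°) = 0.04775 I₀.
After rotation:
Unpolarized light through the first polarizer → I₁ = ½ I₀, now polarized at -27°.
Angle between axes 1 and 2: 80°. I₂ = 0.5 I₀ · cos²(80°) = 0.01508 I₀.
Ratio = 0.01508 / 0.04775 = 0.3158.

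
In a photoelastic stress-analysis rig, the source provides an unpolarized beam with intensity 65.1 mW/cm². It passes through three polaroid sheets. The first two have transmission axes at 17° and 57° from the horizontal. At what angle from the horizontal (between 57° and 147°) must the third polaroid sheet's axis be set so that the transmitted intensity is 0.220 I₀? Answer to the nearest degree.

θ ≈ 87°

Unpolarized light through the first polarizer → I₁ = ½ I₀, now polarized at 17°.
I₂ = I₁ cos²(57° − 17°) = 0.5 I₀ · cos²(40°) = 0.2934 I₀.
Need I₃/I₀ = 0.22, so cos²(θ − 57°) = 0.22 / 0.2934 = 0.7498.
θ − 57° = arccos(√0.7498) = 30.0°, giving θ ≈ 57 + 30.0 = 87.0°.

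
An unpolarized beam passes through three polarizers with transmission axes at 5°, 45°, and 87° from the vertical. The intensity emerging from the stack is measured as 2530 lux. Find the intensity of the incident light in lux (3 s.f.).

Unpolarized light through the first polarizer → I₁ = ½ I₀, now polarized at 5°.
I₂ = I₁ cos²(45° − 5°) = 0.5 I₀ · cos²(40°) = 0.2934 I₀.
I₃ = I₂ cos²(87° − 45°) = 0.2934 I₀ · cos²(42°) = 0.162 I₀.
So 2530 lux = 0.162 I₀, giving I₀ = 2530/0.162 = 1.561e+04 lux.

I₀ ≈ 1.56e4 lux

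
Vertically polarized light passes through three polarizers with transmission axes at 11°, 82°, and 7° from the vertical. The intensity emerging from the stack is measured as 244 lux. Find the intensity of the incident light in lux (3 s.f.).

I₁ = I₀ cos²(11° − 0°) = I₀ cos²(11°) = 0.9636 I₀.
I₂ = I₁ cos²(82° − 11°) = 0.9636 I₀ · cos²(71°) = 0.1021 I₀.
I₃ = I₂ cos²(7° − 82°) = 0.1021 I₀ · cos²(75°) = 0.006842 I₀.
So 244 lux = 0.006842 I₀, giving I₀ = 244/0.006842 = 3.566e+04 lux.

I₀ ≈ 3.57e4 lux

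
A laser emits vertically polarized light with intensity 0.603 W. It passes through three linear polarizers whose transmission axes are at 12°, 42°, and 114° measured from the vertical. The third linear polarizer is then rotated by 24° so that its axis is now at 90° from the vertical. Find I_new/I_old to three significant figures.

Before rotation:
I₁ = I₀ cos²(12° − 0°) = I₀ cos²(12°) = 0.9568 I₀.
I₂ = I₁ cos²(42° − 12°) = 0.9568 I₀ · cos²(30°) = 0.7176 I₀.
I₃ = I₂ cos²(114° − 42°) = 0.7176 I₀ · cos²(72°) = 0.06852 I₀.
After rotation:
I₁ = I₀ cos²(12° − 0°) = I₀ cos²(12°) = 0.9568 I₀.
I₂ = I₁ cos²(42° − 12°) = 0.9568 I₀ · cos²(30°) = 0.7176 I₀.
I₃ = I₂ cos²(90° − 42°) = 0.7176 I₀ · cos²(48°) = 0.3213 I₀.
Ratio = 0.3213 / 0.06852 = 4.689.

I_new/I_old ≈ 4.69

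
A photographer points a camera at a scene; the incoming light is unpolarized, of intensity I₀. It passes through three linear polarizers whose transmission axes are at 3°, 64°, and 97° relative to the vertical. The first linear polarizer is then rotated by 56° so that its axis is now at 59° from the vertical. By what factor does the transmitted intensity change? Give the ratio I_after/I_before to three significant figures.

Before rotation:
Unpolarized light through the first polarizer → I₁ = ½ I₀, now polarized at 3°.
I₂ = I₁ cos²(64° − 3°) = 0.5 I₀ · cos²(61°) = 0.1175 I₀.
I₃ = I₂ cos²(97° − 64°) = 0.1175 I₀ · cos²(33°) = 0.08266 I₀.
After rotation:
Unpolarized light through the first polarizer → I₁ = ½ I₀, now polarized at 59°.
I₂ = I₁ cos²(64° − 59°) = 0.5 I₀ · cos²(5°) = 0.4962 I₀.
I₃ = I₂ cos²(97° − 64°) = 0.4962 I₀ · cos²(33°) = 0.349 I₀.
Ratio = 0.349 / 0.08266 = 4.222.

I_new/I_old ≈ 4.22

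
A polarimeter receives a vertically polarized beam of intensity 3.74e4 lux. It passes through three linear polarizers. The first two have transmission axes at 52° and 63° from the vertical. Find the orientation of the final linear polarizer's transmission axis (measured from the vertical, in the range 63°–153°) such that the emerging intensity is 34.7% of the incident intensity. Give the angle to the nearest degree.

I₁ = I₀ cos²(52° − 0°) = I₀ cos²(52°) = 0.379 I₀.
I₂ = I₁ cos²(63° − 52°) = 0.379 I₀ · cos²(11°) = 0.3652 I₀.
Need I₃/I₀ = 0.347, so cos²(θ − 63°) = 0.347 / 0.3652 = 0.9501.
θ − 63° = arccos(√0.9501) = 12.9°, giving θ ≈ 63 + 12.9 = 75.9°.

θ ≈ 76°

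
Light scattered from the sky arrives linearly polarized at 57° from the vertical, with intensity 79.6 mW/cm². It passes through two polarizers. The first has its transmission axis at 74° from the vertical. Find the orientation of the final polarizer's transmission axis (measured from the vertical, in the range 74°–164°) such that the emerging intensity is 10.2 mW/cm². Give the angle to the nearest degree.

By Malus's law, I₁ = I₀ cos²(74° − 57°) = I₀ cos²(17°) = 0.9145 I₀.
Target fraction: 10.2 / 79.6 mW/cm² = 0.1281 of I₀.
Need I₂/I₀ = 0.1281, so cos²(θ − 74°) = 0.1281 / 0.9145 = 0.1401.
θ − 74° = arccos(√0.1401) = 68.0°, giving θ ≈ 74 + 68.0 = 142.0°.

θ ≈ 142°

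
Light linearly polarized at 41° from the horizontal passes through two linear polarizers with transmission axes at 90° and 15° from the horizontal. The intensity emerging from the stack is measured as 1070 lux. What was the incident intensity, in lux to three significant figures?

I₀ ≈ 3.71e4 lux

I₁ = I₀ cos²(90° − 41°) = I₀ cos²(49°) = 0.4304 I₀.
I₂ = I₁ cos²(15° − 90°) = 0.4304 I₀ · cos²(75°) = 0.02883 I₀.
So 1070 lux = 0.02883 I₀, giving I₀ = 1070/0.02883 = 3.711e+04 lux.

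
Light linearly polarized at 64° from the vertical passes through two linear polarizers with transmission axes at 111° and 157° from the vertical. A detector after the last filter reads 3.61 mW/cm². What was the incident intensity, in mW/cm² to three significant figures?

I₀ ≈ 16.1 mW/cm²

I₁ = I₀ cos²(111° − 64°) = I₀ cos²(47°) = 0.4651 I₀.
I₂ = I₁ cos²(157° − 111°) = 0.4651 I₀ · cos²(46°) = 0.2244 I₀.
So 3.61 mW/cm² = 0.2244 I₀, giving I₀ = 3.61/0.2244 = 16.08 mW/cm².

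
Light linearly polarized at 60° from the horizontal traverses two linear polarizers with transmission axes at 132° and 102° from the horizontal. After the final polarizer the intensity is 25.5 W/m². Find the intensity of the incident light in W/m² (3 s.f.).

By Malus's law, I₁ = I₀ cos²(132° − 60°) = I₀ cos²(72°) = 0.09549 I₀.
I₂ = I₁ cos²(102° − 132°) = 0.09549 I₀ · cos²(30°) = 0.07162 I₀.
So 25.5 W/m² = 0.07162 I₀, giving I₀ = 25.5/0.07162 = 356.1 W/m².

I₀ ≈ 356 W/m²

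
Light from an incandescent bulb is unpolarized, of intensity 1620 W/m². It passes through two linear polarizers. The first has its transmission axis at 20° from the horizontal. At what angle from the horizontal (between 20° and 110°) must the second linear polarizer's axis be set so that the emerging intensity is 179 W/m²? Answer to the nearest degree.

θ ≈ 82°

Unpolarized light through the first polarizer → I₁ = ½ I₀, now polarized at 20°.
Target fraction: 179 / 1620 W/m² = 0.1105 of I₀.
Need I₂/I₀ = 0.1105, so cos²(θ − 20°) = 0.1105 / 0.5 = 0.221.
θ − 20° = arccos(√0.221) = 62.0°, giving θ ≈ 20 + 62.0 = 82.0°.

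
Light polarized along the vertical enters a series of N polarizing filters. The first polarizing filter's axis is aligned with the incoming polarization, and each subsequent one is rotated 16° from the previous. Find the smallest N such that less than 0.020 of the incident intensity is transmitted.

N = 51

First polarizer is aligned with the polarization: full transmission.
Each further stage multiplies by cos²(16°) = 0.924.
After N polarizers: T = 0.924^(N−1). Require T < 0.020 ⇒ N−1 > ln(0.020)/ln(0.924) = 49.51, so N−1 ≥ 50 and N = 51.
Check: N=51 gives T = 0.01924 < 0.020; N=50 gives T = 0.02082.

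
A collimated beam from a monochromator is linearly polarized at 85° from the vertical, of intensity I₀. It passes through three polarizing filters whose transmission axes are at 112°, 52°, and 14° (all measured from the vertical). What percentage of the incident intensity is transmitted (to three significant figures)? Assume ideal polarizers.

≈ 12.3%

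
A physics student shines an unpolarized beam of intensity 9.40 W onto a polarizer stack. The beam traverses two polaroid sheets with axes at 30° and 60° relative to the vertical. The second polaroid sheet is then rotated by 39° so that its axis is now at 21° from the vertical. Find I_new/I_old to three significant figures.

Before rotation:
Unpolarized light through the first polarizer → I₁ = ½ I₀, now polarized at 30°.
I₂ = I₁ cos²(60° − 30°) = 0.5 I₀ · cos²(30°) = 0.375 I₀.
After rotation:
Unpolarized light through the first polarizer → I₁ = ½ I₀, now polarized at 30°.
I₂ = I₁ cos²(21° − 30°) = 0.5 I₀ · cos²(9°) = 0.4878 I₀.
Ratio = 0.4878 / 0.375 = 1.301.

I_new/I_old ≈ 1.30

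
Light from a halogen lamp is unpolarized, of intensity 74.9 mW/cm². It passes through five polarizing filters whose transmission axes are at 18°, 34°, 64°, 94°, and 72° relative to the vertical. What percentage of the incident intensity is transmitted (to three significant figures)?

≈ 22.3%

Unpolarized light through the first polarizer → I₁ = 74.9 mW/cm²/2 = 37.45 mW/cm², polarized at 18°.
I₂ = I₁ · cos²(16°) = 37.45 · 0.924 = 34.6 mW/cm².
I₃ = I₂ · cos²(30°) = 34.6 · 0.75 = 25.95 mW/cm².
I₄ = I₃ · cos²(30°) = 25.95 · 0.75 = 19.47 mW/cm².
I₅ = I₄ · cos²(22°) = 19.47 · 0.8597 = 16.73 mW/cm².
That is 22.34% of the incident intensity.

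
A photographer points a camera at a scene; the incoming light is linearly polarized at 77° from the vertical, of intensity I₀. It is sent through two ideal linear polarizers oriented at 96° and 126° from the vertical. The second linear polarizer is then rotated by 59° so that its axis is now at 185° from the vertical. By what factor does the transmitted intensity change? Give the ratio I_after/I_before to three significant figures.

Before rotation:
By Malus's law, I₁ = I₀ cos²(96° − 77°) = I₀ cos²(19°) = 0.894 I₀.
I₂ = I₁ cos²(126° − 96°) = 0.894 I₀ · cos²(30°) = 0.6705 I₀.
After rotation:
I₁ = I₀ cos²(96° − 77°) = I₀ cos²(19°) = 0.894 I₀.
I₂ = I₁ cos²(185° − 96°) = 0.894 I₀ · cos²(89°) = 0.0002723 I₀.
Ratio = 0.0002723 / 0.6705 = 0.0004061.

I_new/I_old ≈ 0.000406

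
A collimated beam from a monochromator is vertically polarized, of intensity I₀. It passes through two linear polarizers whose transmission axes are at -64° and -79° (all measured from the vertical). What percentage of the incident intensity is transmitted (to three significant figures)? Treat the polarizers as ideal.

I₁ = I₀ cos²(-64° − 0°) = I₀ cos²(64°) = 0.1922 I₀.
I₂ = I₁ cos²(-79° + 64°) = 0.1922 I₀ · cos²(15°) = 0.1793 I₀.
That is 17.93% of the incident intensity.

≈ 17.9%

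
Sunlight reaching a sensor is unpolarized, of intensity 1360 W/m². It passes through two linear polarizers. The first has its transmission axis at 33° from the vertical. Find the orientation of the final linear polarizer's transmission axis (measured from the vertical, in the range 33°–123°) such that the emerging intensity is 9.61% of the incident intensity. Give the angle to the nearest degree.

θ ≈ 97°

Unpolarized light through the first polarizer → I₁ = ½ I₀, now polarized at 33°.
Need I₂/I₀ = 0.0961, so cos²(θ − 33°) = 0.0961 / 0.5 = 0.1922.
θ − 33° = arccos(√0.1922) = 64.0°, giving θ ≈ 33 + 64.0 = 97.0°.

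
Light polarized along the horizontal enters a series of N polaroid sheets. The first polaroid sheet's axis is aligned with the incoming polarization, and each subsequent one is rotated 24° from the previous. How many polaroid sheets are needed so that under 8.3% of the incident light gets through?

First polarizer is aligned with the polarization: full transmission.
Each further stage multiplies by cos²(24°) = 0.8346.
After N polarizers: T = 0.8346^(N−1). Require T < 0.083 ⇒ N−1 > ln(0.083)/ln(0.8346) = 13.76, so N−1 ≥ 14 and N = 15.
Check: N=15 gives T = 0.07951 < 0.083; N=14 gives T = 0.09528.

N = 15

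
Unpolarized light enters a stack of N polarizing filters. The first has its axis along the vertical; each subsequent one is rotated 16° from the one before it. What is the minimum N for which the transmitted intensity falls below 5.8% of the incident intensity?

N = 29

First polarizer halves the unpolarized light: factor 1/2.
Each further stage multiplies by cos²(16°) = 0.924.
After N polarizers: T = 0.5·0.924^(N−1). Require T < 0.058 ⇒ N−1 > ln(0.058/0.5)/ln(0.924) = 27.26, so N−1 ≥ 28 and N = 29.
Check: N=29 gives T = 0.05471 < 0.058; N=28 gives T = 0.05921.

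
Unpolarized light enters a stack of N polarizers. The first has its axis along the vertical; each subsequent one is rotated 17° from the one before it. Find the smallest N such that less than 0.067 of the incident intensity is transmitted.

N = 24

First polarizer halves the unpolarized light: factor 1/2.
Each further stage multiplies by cos²(17°) = 0.9145.
After N polarizers: T = 0.5·0.9145^(N−1). Require T < 0.067 ⇒ N−1 > ln(0.067/0.5)/ln(0.9145) = 22.49, so N−1 ≥ 23 and N = 24.
Check: N=24 gives T = 0.06403 < 0.067; N=23 gives T = 0.07002.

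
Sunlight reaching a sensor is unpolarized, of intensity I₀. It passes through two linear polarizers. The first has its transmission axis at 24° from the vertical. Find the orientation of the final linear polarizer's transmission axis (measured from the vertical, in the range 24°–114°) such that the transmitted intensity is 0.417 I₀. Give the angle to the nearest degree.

θ ≈ 48°

Unpolarized light through the first polarizer → I₁ = ½ I₀, now polarized at 24°.
Need I₂/I₀ = 0.417, so cos²(θ − 24°) = 0.417 / 0.5 = 0.834.
θ − 24° = arccos(√0.834) = 24.0°, giving θ ≈ 24 + 24.0 = 48.0°.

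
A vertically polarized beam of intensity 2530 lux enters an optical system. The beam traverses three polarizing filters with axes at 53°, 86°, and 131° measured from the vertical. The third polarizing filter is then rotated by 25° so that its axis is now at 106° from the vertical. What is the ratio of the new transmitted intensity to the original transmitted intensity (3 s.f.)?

Before rotation:
By Malus's law, I₁ = I₀ cos²(53° − 0°) = I₀ cos²(53°) = 0.3622 I₀.
I₂ = I₁ cos²(86° − 53°) = 0.3622 I₀ · cos²(33°) = 0.2547 I₀.
I₃ = I₂ cos²(131° − 86°) = 0.2547 I₀ · cos²(45°) = 0.1274 I₀.
After rotation:
I₁ = I₀ cos²(53° − 0°) = I₀ cos²(53°) = 0.3622 I₀.
I₂ = I₁ cos²(86° − 53°) = 0.3622 I₀ · cos²(33°) = 0.2547 I₀.
I₃ = I₂ cos²(106° − 86°) = 0.2547 I₀ · cos²(20°) = 0.2249 I₀.
Ratio = 0.2249 / 0.1274 = 1.766.

I_new/I_old ≈ 1.77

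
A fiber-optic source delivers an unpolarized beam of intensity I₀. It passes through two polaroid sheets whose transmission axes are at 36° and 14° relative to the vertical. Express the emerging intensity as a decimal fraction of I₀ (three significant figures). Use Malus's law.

≈ 0.430 I₀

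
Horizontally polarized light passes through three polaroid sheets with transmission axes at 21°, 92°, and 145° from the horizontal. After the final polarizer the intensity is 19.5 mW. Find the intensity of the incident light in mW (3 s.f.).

I₁ = I₀ cos²(21° − 0°) = I₀ cos²(21°) = 0.8716 I₀.
I₂ = I₁ cos²(92° − 21°) = 0.8716 I₀ · cos²(71°) = 0.09238 I₀.
I₃ = I₂ cos²(145° − 92°) = 0.09238 I₀ · cos²(53°) = 0.03346 I₀.
So 19.5 mW = 0.03346 I₀, giving I₀ = 19.5/0.03346 = 582.8 mW.

I₀ ≈ 583 mW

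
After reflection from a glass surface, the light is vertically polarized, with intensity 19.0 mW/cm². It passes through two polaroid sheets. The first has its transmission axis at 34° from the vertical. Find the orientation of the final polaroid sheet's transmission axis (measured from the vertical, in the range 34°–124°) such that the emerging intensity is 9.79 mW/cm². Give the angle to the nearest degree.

θ ≈ 64°

By Malus's law, I₁ = I₀ cos²(34° − 0°) = I₀ cos²(34°) = 0.6873 I₀.
Target fraction: 9.79 / 19.0 mW/cm² = 0.5153 of I₀.
Need I₂/I₀ = 0.5153, so cos²(θ − 34°) = 0.5153 / 0.6873 = 0.7497.
θ − 34° = arccos(√0.7497) = 30.0°, giving θ ≈ 34 + 30.0 = 64.0°.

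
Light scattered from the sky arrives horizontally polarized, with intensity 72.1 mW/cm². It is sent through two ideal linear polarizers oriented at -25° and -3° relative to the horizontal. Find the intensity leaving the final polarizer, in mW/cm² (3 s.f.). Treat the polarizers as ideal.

I ≈ 50.9 mW/cm²

I₁ = 72.1 mW/cm² · cos²(25°) = 59.22 mW/cm².
I₂ = I₁ · cos²(22°) = 59.22 · 0.8597 = 50.91 mW/cm².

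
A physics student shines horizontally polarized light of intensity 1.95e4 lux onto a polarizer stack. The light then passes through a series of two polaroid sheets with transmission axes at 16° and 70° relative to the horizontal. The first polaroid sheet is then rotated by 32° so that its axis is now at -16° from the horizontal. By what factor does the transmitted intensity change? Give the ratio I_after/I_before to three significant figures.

I_new/I_old ≈ 0.0141

Before rotation:
By Malus's law, I₁ = I₀ cos²(16° − 0°) = I₀ cos²(16°) = 0.924 I₀.
I₂ = I₁ cos²(70° − 16°) = 0.924 I₀ · cos²(54°) = 0.3192 I₀.
After rotation:
I₁ = I₀ cos²(-16° − 0°) = I₀ cos²(16°) = 0.924 I₀.
I₂ = I₁ cos²(70° + 16°) = 0.924 I₀ · cos²(86°) = 0.004496 I₀.
Ratio = 0.004496 / 0.3192 = 0.01408.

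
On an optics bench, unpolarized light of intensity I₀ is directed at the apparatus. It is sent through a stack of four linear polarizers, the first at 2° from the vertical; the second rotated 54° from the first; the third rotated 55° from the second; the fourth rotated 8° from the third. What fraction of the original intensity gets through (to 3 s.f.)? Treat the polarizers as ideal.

Unpolarized light through the first polarizer → I₁ = ½ I₀, now polarized at 2°.
I₂ = I₁ cos²(54°) = 0.5 · 0.3455 I₀ = 0.1727 I₀.
I₃ = I₂ cos²(55°) = 0.1727 · 0.329 I₀ = 0.05683 I₀.
I₄ = I₃ cos²(8°) = 0.05683 · 0.9806 I₀ = 0.05573 I₀.
Transmitted fraction = 0.05573.

≈ 0.0557 I₀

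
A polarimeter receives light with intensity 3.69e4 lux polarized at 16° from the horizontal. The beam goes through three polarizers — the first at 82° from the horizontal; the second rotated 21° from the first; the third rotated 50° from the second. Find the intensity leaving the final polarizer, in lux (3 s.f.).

I ≈ 2200 lux

I₁ = 3.69e4 lux · cos²(66°) = 6105 lux.
I₂ = I₁ · cos²(21°) = 6105 · 0.8716 = 5321 lux.
I₃ = I₂ · cos²(50°) = 5321 · 0.4132 = 2198 lux.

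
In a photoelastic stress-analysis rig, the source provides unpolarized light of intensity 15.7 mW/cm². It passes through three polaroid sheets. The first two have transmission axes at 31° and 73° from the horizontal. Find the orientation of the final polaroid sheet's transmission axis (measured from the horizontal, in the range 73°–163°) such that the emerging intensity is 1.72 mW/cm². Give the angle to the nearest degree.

θ ≈ 124°

Unpolarized light through the first polarizer → I₁ = ½ I₀, now polarized at 31°.
I₂ = I₁ cos²(73° − 31°) = 0.5 I₀ · cos²(42°) = 0.2761 I₀.
Target fraction: 1.72 / 15.7 mW/cm² = 0.1096 of I₀.
Need I₃/I₀ = 0.1096, so cos²(θ − 73°) = 0.1096 / 0.2761 = 0.3967.
θ − 73° = arccos(√0.3967) = 51.0°, giving θ ≈ 73 + 51.0 = 124.0°.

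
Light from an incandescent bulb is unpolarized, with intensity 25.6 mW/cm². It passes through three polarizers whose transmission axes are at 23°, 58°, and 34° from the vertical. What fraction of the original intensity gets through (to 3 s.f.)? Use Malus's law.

Unpolarized light through the first polarizer → I₁ = 25.6 mW/cm²/2 = 12.8 mW/cm², polarized at 23°.
I₂ = I₁ · cos²(35°) = 12.8 · 0.671 = 8.589 mW/cm².
I₃ = I₂ · cos²(24°) = 8.589 · 0.8346 = 7.168 mW/cm².
Transmitted fraction = 0.28.

I/I₀ ≈ 0.280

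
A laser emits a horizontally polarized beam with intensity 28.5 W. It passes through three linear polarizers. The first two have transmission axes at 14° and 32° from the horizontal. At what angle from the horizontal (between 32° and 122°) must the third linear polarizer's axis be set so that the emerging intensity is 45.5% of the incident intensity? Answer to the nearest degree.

I₁ = I₀ cos²(14° − 0°) = I₀ cos²(14°) = 0.9415 I₀.
I₂ = I₁ cos²(32° − 14°) = 0.9415 I₀ · cos²(18°) = 0.8516 I₀.
Need I₃/I₀ = 0.455, so cos²(θ − 32°) = 0.455 / 0.8516 = 0.5343.
θ − 32° = arccos(√0.5343) = 43.0°, giving θ ≈ 32 + 43.0 = 75.0°.

θ ≈ 75°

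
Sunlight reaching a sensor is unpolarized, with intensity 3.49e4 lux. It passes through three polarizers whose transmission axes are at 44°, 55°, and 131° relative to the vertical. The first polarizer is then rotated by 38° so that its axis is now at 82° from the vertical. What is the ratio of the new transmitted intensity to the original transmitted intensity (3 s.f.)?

I_new/I_old ≈ 0.824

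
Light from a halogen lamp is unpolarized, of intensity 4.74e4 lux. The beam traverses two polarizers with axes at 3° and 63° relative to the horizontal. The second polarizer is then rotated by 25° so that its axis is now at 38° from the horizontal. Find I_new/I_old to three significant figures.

Before rotation:
Unpolarized light through the first polarizer → I₁ = ½ I₀, now polarized at 3°.
I₂ = I₁ cos²(63° − 3°) = 0.5 I₀ · cos²(60°) = 0.125 I₀.
After rotation:
Unpolarized light through the first polarizer → I₁ = ½ I₀, now polarized at 3°.
I₂ = I₁ cos²(38° − 3°) = 0.5 I₀ · cos²(35°) = 0.3355 I₀.
Ratio = 0.3355 / 0.125 = 2.684.

I_new/I_old ≈ 2.68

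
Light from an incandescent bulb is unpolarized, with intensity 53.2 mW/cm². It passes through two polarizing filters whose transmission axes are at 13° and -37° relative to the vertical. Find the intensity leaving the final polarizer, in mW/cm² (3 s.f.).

I ≈ 11.0 mW/cm²

Unpolarized light through the first polarizer → I₁ = 53.2 mW/cm²/2 = 26.6 mW/cm², polarized at 13°.
I₂ = I₁ · cos²(50°) = 26.6 · 0.4132 = 10.99 mW/cm².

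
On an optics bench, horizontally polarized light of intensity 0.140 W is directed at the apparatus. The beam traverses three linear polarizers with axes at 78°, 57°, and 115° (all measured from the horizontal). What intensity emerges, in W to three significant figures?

I ≈ 0.00148 W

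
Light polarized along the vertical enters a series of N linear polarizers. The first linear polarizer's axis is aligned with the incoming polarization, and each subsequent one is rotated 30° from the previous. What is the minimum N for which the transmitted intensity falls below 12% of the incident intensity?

N = 9

First polarizer is aligned with the polarization: full transmission.
Each further stage multiplies by cos²(30°) = 0.75.
After N polarizers: T = 0.75^(N−1). Require T < 0.12 ⇒ N−1 > ln(0.12)/ln(0.75) = 7.37, so N−1 ≥ 8 and N = 9.
Check: N=9 gives T = 0.1001 < 0.12; N=8 gives T = 0.1335.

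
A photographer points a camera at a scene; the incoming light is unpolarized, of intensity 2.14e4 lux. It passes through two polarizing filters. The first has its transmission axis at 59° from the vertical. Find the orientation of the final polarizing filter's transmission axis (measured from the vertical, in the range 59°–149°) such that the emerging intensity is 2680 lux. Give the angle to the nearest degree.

θ ≈ 119°

Unpolarized light through the first polarizer → I₁ = ½ I₀, now polarized at 59°.
Target fraction: 2680 / 2.14e4 lux = 0.1252 of I₀.
Need I₂/I₀ = 0.1252, so cos²(θ − 59°) = 0.1252 / 0.5 = 0.2505.
θ − 59° = arccos(√0.2505) = 60.0°, giving θ ≈ 59 + 60.0 = 119.0°.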